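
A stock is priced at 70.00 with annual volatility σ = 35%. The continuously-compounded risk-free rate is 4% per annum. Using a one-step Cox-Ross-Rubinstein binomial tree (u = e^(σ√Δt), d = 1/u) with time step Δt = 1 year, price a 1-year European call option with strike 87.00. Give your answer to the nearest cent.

CRR parameters: u = e^(σ√Δt) = e^(0.35·√1) = 1.4191, d = 1/u = 0.7047
Per-period rate: rΔt = 0.04·1 = 0.04, so R = e^0.04 = 1.0408
Risk-neutral probability p = (e^0.04 − 0.7047)/(1.4191 − 0.7047) = 0.3361/0.7144 = 0.4705
Terminal stock prices: S_u = 99.33, S_d = 49.33
Terminal payoffs (S − K): max(12.33, 0) = 12.33, max(-37.67, 0) = 0
Node 0 (S = 70): V_0 = e^(−0.04)·[0.4705·12.3347 + 0.5295·0.0000] = 5.5761

5.58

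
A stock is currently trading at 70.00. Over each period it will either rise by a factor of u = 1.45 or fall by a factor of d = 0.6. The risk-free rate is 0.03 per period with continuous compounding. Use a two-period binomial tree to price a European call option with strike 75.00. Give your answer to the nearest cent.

Risk-neutral probability p = (e^0.03 − 0.6)/(1.45 − 0.6) = 0.4305/0.8500 = 0.5064
Terminal stock prices: S_uu = 147.2, S_ud = 60.9, S_dd = 25.2
Terminal payoffs (S − K): max(72.18, 0) = 72.18, max(-14.1, 0) = 0, max(-49.8, 0) = 0
Node u (S = 101.5): V_u = e^(−0.03)·[0.5064·72.1750 + 0.4936·0.0000] = 35.4704
Node d (S = 42): V_d = e^(−0.03)·[0.5064·0.0000 + 0.4936·0.0000] = 0.0000
Node 0 (S = 70): V_0 = e^(−0.03)·[0.5064·35.4704 + 0.4936·0.0000] = 17.4319

17.43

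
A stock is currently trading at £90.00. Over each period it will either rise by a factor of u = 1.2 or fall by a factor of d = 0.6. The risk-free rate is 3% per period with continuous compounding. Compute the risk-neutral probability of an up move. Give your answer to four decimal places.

Risk-neutral probability p = (e^0.03 − 0.6)/(1.2 − 0.6) = 0.4305/0.6000 = 0.7174

p = 0.7174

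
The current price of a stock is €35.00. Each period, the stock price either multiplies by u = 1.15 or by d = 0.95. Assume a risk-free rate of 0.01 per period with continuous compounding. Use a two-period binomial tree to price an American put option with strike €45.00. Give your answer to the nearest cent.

€10.00

Risk-neutral probability p = (e^0.01 − 0.95)/(1.15 − 0.95) = 0.0601/0.2000 = 0.3003
Terminal stock prices: S_uu = 46.29, S_ud = 38.24, S_dd = 31.59
Terminal payoffs (K − S): max(-1.287, 0) = 0, max(6.763, 0) = 6.763, max(13.41, 0) = 13.41
Node u (S = 40.25): continuation = e^(−0.01)·[0.3003·0.0000 + 0.6997·6.7625] = 4.6850; exercise value = 4.7500 > continuation, so V_u = 4.7500 (exercise)
Node d (S = 33.25): continuation = e^(−0.01)·[0.3003·6.7625 + 0.6997·13.4125] = 11.3022; exercise value = 11.7500 > continuation, so V_d = 11.7500 (exercise)
Node 0 (S = 35): continuation = e^(−0.01)·[0.3003·4.7500 + 0.6997·11.7500] = 9.5522; exercise value = 10.0000 > continuation, so V_0 = 10.0000 (exercise)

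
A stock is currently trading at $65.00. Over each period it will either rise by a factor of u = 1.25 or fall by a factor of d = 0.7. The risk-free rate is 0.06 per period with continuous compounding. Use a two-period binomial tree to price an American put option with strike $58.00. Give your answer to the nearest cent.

$4.25

Risk-neutral probability p = (e^0.06 − 0.7)/(1.25 − 0.7) = 0.3618/0.5500 = 0.6579
Terminal stock prices: S_uu = 101.6, S_ud = 56.87, S_dd = 31.85
Terminal payoffs (K − S): max(-43.56, 0) = 0, max(1.125, 0) = 1.125, max(26.15, 0) = 26.15
Node u (S = 81.25): continuation = e^(−0.06)·[0.6579·0.0000 + 0.3421·1.1250] = 0.3625; exercise value = 0.0000 ≤ continuation, so V_u = 0.3625
Node d (S = 45.5): continuation = e^(−0.06)·[0.6579·1.1250 + 0.3421·26.1500] = 9.1223; exercise value = 12.5000 > continuation, so V_d = 12.5000 (exercise)
Node 0 (S = 65): continuation = e^(−0.06)·[0.6579·0.3625 + 0.3421·12.5000] = 4.2520; exercise value = 0.0000 ≤ continuation, so V_0 = 4.2520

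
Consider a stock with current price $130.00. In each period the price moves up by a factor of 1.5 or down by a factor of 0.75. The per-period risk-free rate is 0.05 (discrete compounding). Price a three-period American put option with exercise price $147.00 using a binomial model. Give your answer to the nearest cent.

Risk-neutral probability p = (1 + 0.05 − 0.75)/(1.5 − 0.75) = 0.3000/0.7500 = 0.4000
Terminal stock prices: S_uuu = 438.8, S_uud = 219.4, S_udd = 109.7, S_ddd = 54.84
Terminal payoffs (K − S): max(-291.8, 0) = 0, max(-72.38, 0) = 0, max(37.31, 0) = 37.31, max(92.16, 0) = 92.16
Node uu (S = 292.5): continuation = 1/1.05·[0.4000·0.0000 + 0.6000·0.0000] = 0.0000; exercise value = 0.0000 ≤ continuation, so V_uu = 0.0000
Node ud (S = 146.2): continuation = 1/1.05·[0.4000·0.0000 + 0.6000·37.3125] = 21.3214; exercise value = 0.7500 ≤ continuation, so V_ud = 21.3214
Node dd (S = 73.12): continuation = 1/1.05·[0.4000·37.3125 + 0.6000·92.1562] = 66.8750; exercise value = 73.8750 > continuation, so V_dd = 73.8750 (exercise)
Node u (S = 195): continuation = 1/1.05·[0.4000·0.0000 + 0.6000·21.3214] = 12.1837; exercise value = 0.0000 ≤ continuation, so V_u = 12.1837
Node d (S = 97.5): continuation = 1/1.05·[0.4000·21.3214 + 0.6000·73.8750] = 50.3367; exercise value = 49.5000 ≤ continuation, so V_d = 50.3367
Node 0 (S = 130): continuation = 1/1.05·[0.4000·12.1837 + 0.6000·50.3367] = 33.4052; exercise value = 17.0000 ≤ continuation, so V_0 = 33.4052

$33.41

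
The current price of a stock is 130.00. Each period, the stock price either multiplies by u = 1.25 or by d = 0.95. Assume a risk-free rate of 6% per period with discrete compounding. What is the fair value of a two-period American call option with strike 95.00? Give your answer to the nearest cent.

Risk-neutral probability p = (1 + 0.06 − 0.95)/(1.25 − 0.95) = 0.1100/0.3000 = 0.3667
Terminal stock prices: S_uu = 203.1, S_ud = 154.4, S_dd = 117.3
Terminal payoffs (S − K): max(108.1, 0) = 108.1, max(59.38, 0) = 59.38, max(22.33, 0) = 22.33
Node u (S = 162.5): continuation = 1/1.06·[0.3667·108.1250 + 0.6333·59.3750] = 72.8774; exercise value = 67.5000 ≤ continuation, so V_u = 72.8774
Node d (S = 123.5): continuation = 1/1.06·[0.3667·59.3750 + 0.6333·22.3250] = 33.8774; exercise value = 28.5000 ≤ continuation, so V_d = 33.8774
Node 0 (S = 130): continuation = 1/1.06·[0.3667·72.8774 + 0.6333·33.8774] = 45.4503; exercise value = 35.0000 ≤ continuation, so V_0 = 45.4503

45.45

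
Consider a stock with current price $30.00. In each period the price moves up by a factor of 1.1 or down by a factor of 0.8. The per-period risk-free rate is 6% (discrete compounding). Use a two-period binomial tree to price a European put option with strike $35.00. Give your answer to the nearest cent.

Risk-neutral probability p = (1 + 0.06 − 0.8)/(1.1 − 0.8) = 0.2600/0.3000 = 0.8667
Terminal stock prices: S_uu = 36.3, S_ud = 26.4, S_dd = 19.2
Terminal payoffs (K − S): max(-1.3, 0) = 0, max(8.6, 0) = 8.6, max(15.8, 0) = 15.8
Node u (S = 33): V_u = 1/1.06·[0.8667·0.0000 + 0.1333·8.6000] = 1.0818
Node d (S = 24): V_d = 1/1.06·[0.8667·8.6000 + 0.1333·15.8000] = 9.0189
Node 0 (S = 30): V_0 = 1/1.06·[0.8667·1.0818 + 0.1333·9.0189] = 2.0189

$2.02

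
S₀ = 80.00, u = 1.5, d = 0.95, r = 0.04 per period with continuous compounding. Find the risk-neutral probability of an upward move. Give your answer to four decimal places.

Risk-neutral probability p = (e^0.04 − 0.95)/(1.5 − 0.95) = 0.0908/0.5500 = 0.1651

p = 0.1651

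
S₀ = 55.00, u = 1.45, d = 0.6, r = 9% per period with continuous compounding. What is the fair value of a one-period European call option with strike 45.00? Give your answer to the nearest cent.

18.46

Risk-neutral probability p = (e^0.09 − 0.6)/(1.45 − 0.6) = 0.4942/0.8500 = 0.5814
Terminal stock prices: S_u = 79.75, S_d = 33
Terminal payoffs (S − K): max(34.75, 0) = 34.75, max(-12, 0) = 0
Node 0 (S = 55): V_0 = e^(−0.09)·[0.5814·34.7500 + 0.4186·0.0000] = 18.4642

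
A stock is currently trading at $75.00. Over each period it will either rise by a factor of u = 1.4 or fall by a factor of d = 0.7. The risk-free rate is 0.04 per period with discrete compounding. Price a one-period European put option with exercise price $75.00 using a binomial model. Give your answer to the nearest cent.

Risk-neutral probability p = (1 + 0.04 − 0.7)/(1.4 − 0.7) = 0.3400/0.7000 = 0.4857
Terminal stock prices: S_u = 105, S_d = 52.5
Terminal payoffs (K − S): max(-30, 0) = 0, max(22.5, 0) = 22.5
Node 0 (S = 75): V_0 = 1/1.04·[0.4857·0.0000 + 0.5143·22.5000] = 11.1264

$11.13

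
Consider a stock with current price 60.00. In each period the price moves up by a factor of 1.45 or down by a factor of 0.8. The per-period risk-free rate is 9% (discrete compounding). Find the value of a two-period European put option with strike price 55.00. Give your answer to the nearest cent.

4.29

Risk-neutral probability p = (1 + 0.09 − 0.8)/(1.45 − 0.8) = 0.2900/0.6500 = 0.4462
Terminal stock prices: S_uu = 126.2, S_ud = 69.6, S_dd = 38.4
Terminal payoffs (K − S): max(-71.15, 0) = 0, max(-14.6, 0) = 0, max(16.6, 0) = 16.6
Node u (S = 87): V_u = 1/1.09·[0.4462·0.0000 + 0.5538·0.0000] = 0.0000
Node d (S = 48): V_d = 1/1.09·[0.4462·0.0000 + 0.5538·16.6000] = 8.4347
Node 0 (S = 60): V_0 = 1/1.09·[0.4462·0.0000 + 0.5538·8.4347] = 4.2858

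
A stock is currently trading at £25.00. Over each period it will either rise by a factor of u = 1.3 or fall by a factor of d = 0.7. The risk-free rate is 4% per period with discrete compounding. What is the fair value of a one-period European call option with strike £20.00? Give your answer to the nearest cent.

Risk-neutral probability p = (1 + 0.04 − 0.7)/(1.3 − 0.7) = 0.3400/0.6000 = 0.5667
Terminal stock prices: S_u = 32.5, S_d = 17.5
Terminal payoffs (S − K): max(12.5, 0) = 12.5, max(-2.5, 0) = 0
Node 0 (S = 25): V_0 = 1/1.04·[0.5667·12.5000 + 0.4333·0.0000] = 6.8109

£6.81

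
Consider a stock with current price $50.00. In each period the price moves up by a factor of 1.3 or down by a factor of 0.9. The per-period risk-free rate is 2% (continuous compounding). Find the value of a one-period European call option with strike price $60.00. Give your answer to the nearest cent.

$1.47

Risk-neutral probability p = (e^0.02 − 0.9)/(1.3 − 0.9) = 0.1202/0.4000 = 0.3005
Terminal stock prices: S_u = 65, S_d = 45
Terminal payoffs (S − K): max(5, 0) = 5, max(-15, 0) = 0
Node 0 (S = 50): V_0 = e^(−0.02)·[0.3005·5.0000 + 0.6995·0.0000] = 1.4728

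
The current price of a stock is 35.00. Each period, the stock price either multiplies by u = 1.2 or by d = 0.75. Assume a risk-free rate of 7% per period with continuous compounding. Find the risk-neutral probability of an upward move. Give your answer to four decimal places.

p = 0.7167

Risk-neutral probability p = (e^0.07 − 0.75)/(1.2 − 0.75) = 0.3225/0.4500 = 0.7167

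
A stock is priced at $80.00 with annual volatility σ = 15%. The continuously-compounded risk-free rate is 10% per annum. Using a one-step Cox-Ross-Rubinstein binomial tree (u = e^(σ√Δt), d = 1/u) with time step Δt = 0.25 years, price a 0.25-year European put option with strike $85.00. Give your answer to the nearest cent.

$3.68

CRR parameters: u = e^(σ√Δt) = e^(0.15·√0.25) = 1.0779, d = 1/u = 0.9277
Per-period rate: rΔt = 0.1·0.25 = 0.025, so R = e^0.025 = 1.0253
Risk-neutral probability p = (e^0.025 − 0.9277)/(1.0779 − 0.9277) = 0.0976/0.1501 = 0.6499
Terminal stock prices: S_u = 86.23, S_d = 74.22
Terminal payoffs (K − S): max(-1.231, 0) = 0, max(10.78, 0) = 10.78
Node 0 (S = 80): V_0 = e^(−0.025)·[0.6499·0.0000 + 0.3501·10.7805] = 3.6814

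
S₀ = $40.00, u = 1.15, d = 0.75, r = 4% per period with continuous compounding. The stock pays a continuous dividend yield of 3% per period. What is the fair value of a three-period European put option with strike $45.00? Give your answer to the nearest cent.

Per-period risk-free factor R = e^0.04 = 1.0408; dividend-adjusted growth = e^(0.04−0.03) = 1.0101.
Risk-neutral probability p = (1.0101 − 0.75)/(1.15 − 0.75) = 0.2601/0.4000 = 0.6501
Terminal stock prices: S_uuu = 60.83, S_uud = 39.67, S_udd = 25.88, S_ddd = 16.88
Terminal payoffs (K − S): max(-15.83, 0) = 0, max(5.325, 0) = 5.325, max(19.12, 0) = 19.12, max(28.12, 0) = 28.12
Node uu (S = 52.9): V_uu = e^(−0.04)·[0.6501·0.0000 + 0.3499·5.3250] = 1.7900
Node ud (S = 34.5): V_ud = e^(−0.04)·[0.6501·5.3250 + 0.3499·19.1250] = 9.7552
Node dd (S = 22.5): V_dd = e^(−0.04)·[0.6501·19.1250 + 0.3499·28.1250] = 21.4005
Node u (S = 46): V_u = e^(−0.04)·[0.6501·1.7900 + 0.3499·9.7552] = 4.3974
Node d (S = 30): V_d = e^(−0.04)·[0.6501·9.7552 + 0.3499·21.4005] = 13.2873
Node 0 (S = 40): V_0 = e^(−0.04)·[0.6501·4.3974 + 0.3499·13.2873] = 7.2133

$7.21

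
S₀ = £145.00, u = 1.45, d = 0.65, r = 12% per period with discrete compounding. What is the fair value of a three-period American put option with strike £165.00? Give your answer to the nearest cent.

£31.53

Risk-neutral probability p = (1 + 0.12 − 0.65)/(1.45 − 0.65) = 0.4700/0.8000 = 0.5875
Terminal stock prices: S_uuu = 442.1, S_uud = 198.2, S_udd = 88.83, S_ddd = 39.82
Terminal payoffs (K − S): max(-277.1, 0) = 0, max(-33.16, 0) = 0, max(76.17, 0) = 76.17, max(125.2, 0) = 125.2
Node uu (S = 304.9): continuation = 1/1.12·[0.5875·0.0000 + 0.4125·0.0000] = 0.0000; exercise value = 0.0000 ≤ continuation, so V_uu = 0.0000
Node ud (S = 136.7): continuation = 1/1.12·[0.5875·0.0000 + 0.4125·76.1694] = 28.0535; exercise value = 28.3375 > continuation, so V_ud = 28.3375 (exercise)
Node dd (S = 61.26): continuation = 1/1.12·[0.5875·76.1694 + 0.4125·125.1794] = 86.0589; exercise value = 103.7375 > continuation, so V_dd = 103.7375 (exercise)
Node u (S = 210.2): continuation = 1/1.12·[0.5875·0.0000 + 0.4125·28.3375] = 10.4368; exercise value = 0.0000 ≤ continuation, so V_u = 10.4368
Node d (S = 94.25): continuation = 1/1.12·[0.5875·28.3375 + 0.4125·103.7375] = 53.0714; exercise value = 70.7500 > continuation, so V_d = 70.7500 (exercise)
Node 0 (S = 145): continuation = 1/1.12·[0.5875·10.4368 + 0.4125·70.7500] = 31.5321; exercise value = 20.0000 ≤ continuation, so V_0 = 31.5321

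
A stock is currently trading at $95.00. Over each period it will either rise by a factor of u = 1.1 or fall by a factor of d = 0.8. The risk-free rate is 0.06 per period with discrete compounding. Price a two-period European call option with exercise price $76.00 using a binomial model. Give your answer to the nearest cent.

Risk-neutral probability p = (1 + 0.06 − 0.8)/(1.1 − 0.8) = 0.2600/0.3000 = 0.8667
Terminal stock prices: S_uu = 115, S_ud = 83.6, S_dd = 60.8
Terminal payoffs (S − K): max(38.95, 0) = 38.95, max(7.6, 0) = 7.6, max(-15.2, 0) = 0
Node u (S = 104.5): V_u = 1/1.06·[0.8667·38.9500 + 0.1333·7.6000] = 32.8019
Node d (S = 76): V_d = 1/1.06·[0.8667·7.6000 + 0.1333·0.0000] = 6.2138
Node 0 (S = 95): V_0 = 1/1.06·[0.8667·32.8019 + 0.1333·6.2138] = 27.6008

$27.60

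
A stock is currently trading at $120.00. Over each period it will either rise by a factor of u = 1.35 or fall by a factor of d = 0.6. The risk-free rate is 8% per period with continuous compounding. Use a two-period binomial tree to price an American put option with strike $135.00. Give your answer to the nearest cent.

$28.06

Risk-neutral probability p = (e^0.08 − 0.6)/(1.35 − 0.6) = 0.4833/0.7500 = 0.6444
Terminal stock prices: S_uu = 218.7, S_ud = 97.2, S_dd = 43.2
Terminal payoffs (K − S): max(-83.7, 0) = 0, max(37.8, 0) = 37.8, max(91.8, 0) = 91.8
Node u (S = 162): continuation = e^(−0.08)·[0.6444·0.0000 + 0.3556·37.8000] = 12.4088; exercise value = 0.0000 ≤ continuation, so V_u = 12.4088
Node d (S = 72): continuation = e^(−0.08)·[0.6444·37.8000 + 0.3556·91.8000] = 52.6207; exercise value = 63.0000 > continuation, so V_d = 63.0000 (exercise)
Node 0 (S = 120): continuation = e^(−0.08)·[0.6444·12.4088 + 0.3556·63.0000] = 28.0627; exercise value = 15.0000 ≤ continuation, so V_0 = 28.0627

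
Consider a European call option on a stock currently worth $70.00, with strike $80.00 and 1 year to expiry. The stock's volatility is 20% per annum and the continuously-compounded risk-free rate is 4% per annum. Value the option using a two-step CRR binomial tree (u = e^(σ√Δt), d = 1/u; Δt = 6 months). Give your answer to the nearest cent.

$3.55

CRR parameters: u = e^(σ√Δt) = e^(0.2·√0.5) = 1.1519, d = 1/u = 0.8681
Per-period rate: rΔt = 0.04·0.5 = 0.02, so R = e^0.02 = 1.0202
Risk-neutral probability p = (e^0.02 − 0.8681)/(1.1519 − 0.8681) = 0.1521/0.2838 = 0.5359
Terminal stock prices: S_uu = 92.88, S_ud = 70, S_dd = 52.75
Terminal payoffs (S − K): max(12.88, 0) = 12.88, max(-10, 0) = 0, max(-27.25, 0) = 0
Node u (S = 80.63): V_u = e^(−0.02)·[0.5359·12.8828 + 0.4641·0.0000] = 6.7670
Node d (S = 60.77): V_d = e^(−0.02)·[0.5359·0.0000 + 0.4641·0.0000] = 0.0000
Node 0 (S = 70): V_0 = e^(−0.02)·[0.5359·6.7670 + 0.4641·0.0000] = 3.5546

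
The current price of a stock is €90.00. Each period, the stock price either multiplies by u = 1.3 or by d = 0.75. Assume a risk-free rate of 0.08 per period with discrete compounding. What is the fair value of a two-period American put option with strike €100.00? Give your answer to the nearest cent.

Risk-neutral probability p = (1 + 0.08 − 0.75)/(1.3 − 0.75) = 0.3300/0.5500 = 0.6000
Terminal stock prices: S_uu = 152.1, S_ud = 87.75, S_dd = 50.62
Terminal payoffs (K − S): max(-52.1, 0) = 0, max(12.25, 0) = 12.25, max(49.38, 0) = 49.38
Node u (S = 117): continuation = 1/1.08·[0.6000·0.0000 + 0.4000·12.2500] = 4.5370; exercise value = 0.0000 ≤ continuation, so V_u = 4.5370
Node d (S = 67.5): continuation = 1/1.08·[0.6000·12.2500 + 0.4000·49.3750] = 25.0926; exercise value = 32.5000 > continuation, so V_d = 32.5000 (exercise)
Node 0 (S = 90): continuation = 1/1.08·[0.6000·4.5370 + 0.4000·32.5000] = 14.5576; exercise value = 10.0000 ≤ continuation, so V_0 = 14.5576

€14.56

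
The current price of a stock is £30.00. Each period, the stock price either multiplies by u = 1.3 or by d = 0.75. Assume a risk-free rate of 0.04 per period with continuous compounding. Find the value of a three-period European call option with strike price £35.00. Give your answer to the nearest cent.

Risk-neutral probability p = (e^0.04 − 0.75)/(1.3 − 0.75) = 0.2908/0.5500 = 0.5287
Terminal stock prices: S_uuu = 65.91, S_uud = 38.03, S_udd = 21.94, S_ddd = 12.66
Terminal payoffs (S − K): max(30.91, 0) = 30.91, max(3.025, 0) = 3.025, max(-13.06, 0) = 0, max(-22.34, 0) = 0
Node uu (S = 50.7): V_uu = e^(−0.04)·[0.5287·30.9100 + 0.4713·3.0250] = 17.0724
Node ud (S = 29.25): V_ud = e^(−0.04)·[0.5287·3.0250 + 0.4713·0.0000] = 1.5367
Node dd (S = 16.88): V_dd = e^(−0.04)·[0.5287·0.0000 + 0.4713·0.0000] = 0.0000
Node u (S = 39): V_u = e^(−0.04)·[0.5287·17.0724 + 0.4713·1.5367] = 9.3688
Node d (S = 22.5): V_d = e^(−0.04)·[0.5287·1.5367 + 0.4713·0.0000] = 0.7807
Node 0 (S = 30): V_0 = e^(−0.04)·[0.5287·9.3688 + 0.4713·0.7807] = 5.1130

£5.11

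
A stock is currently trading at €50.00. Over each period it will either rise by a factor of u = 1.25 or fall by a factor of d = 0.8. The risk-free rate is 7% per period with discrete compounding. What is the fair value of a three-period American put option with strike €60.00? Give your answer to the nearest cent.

€10.00

Risk-neutral probability p = (1 + 0.07 − 0.8)/(1.25 − 0.8) = 0.2700/0.4500 = 0.6000
Terminal stock prices: S_uuu = 97.66, S_uud = 62.5, S_udd = 40, S_ddd = 25.6
Terminal payoffs (K − S): max(-37.66, 0) = 0, max(-2.5, 0) = 0, max(20, 0) = 20, max(34.4, 0) = 34.4
Node uu (S = 78.12): continuation = 1/1.07·[0.6000·0.0000 + 0.4000·0.0000] = 0.0000; exercise value = 0.0000 ≤ continuation, so V_uu = 0.0000
Node ud (S = 50): continuation = 1/1.07·[0.6000·0.0000 + 0.4000·20.0000] = 7.4766; exercise value = 10.0000 > continuation, so V_ud = 10.0000 (exercise)
Node dd (S = 32): continuation = 1/1.07·[0.6000·20.0000 + 0.4000·34.4000] = 24.0748; exercise value = 28.0000 > continuation, so V_dd = 28.0000 (exercise)
Node u (S = 62.5): continuation = 1/1.07·[0.6000·0.0000 + 0.4000·10.0000] = 3.7383; exercise value = 0.0000 ≤ continuation, so V_u = 3.7383
Node d (S = 40): continuation = 1/1.07·[0.6000·10.0000 + 0.4000·28.0000] = 16.0748; exercise value = 20.0000 > continuation, so V_d = 20.0000 (exercise)
Node 0 (S = 50): continuation = 1/1.07·[0.6000·3.7383 + 0.4000·20.0000] = 9.5729; exercise value = 10.0000 > continuation, so V_0 = 10.0000 (exercise)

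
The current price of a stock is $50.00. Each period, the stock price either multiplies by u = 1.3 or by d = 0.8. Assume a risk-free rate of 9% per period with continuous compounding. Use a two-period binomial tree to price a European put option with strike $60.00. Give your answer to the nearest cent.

Risk-neutral probability p = (e^0.09 − 0.8)/(1.3 − 0.8) = 0.2942/0.5000 = 0.5883
Terminal stock prices: S_uu = 84.5, S_ud = 52, S_dd = 32
Terminal payoffs (K − S): max(-24.5, 0) = 0, max(8, 0) = 8, max(28, 0) = 28
Node u (S = 65): V_u = e^(−0.09)·[0.5883·0.0000 + 0.4117·8.0000] = 3.0098
Node d (S = 40): V_d = e^(−0.09)·[0.5883·8.0000 + 0.4117·28.0000] = 14.8359
Node 0 (S = 50): V_0 = e^(−0.09)·[0.5883·3.0098 + 0.4117·14.8359] = 7.2000

$7.20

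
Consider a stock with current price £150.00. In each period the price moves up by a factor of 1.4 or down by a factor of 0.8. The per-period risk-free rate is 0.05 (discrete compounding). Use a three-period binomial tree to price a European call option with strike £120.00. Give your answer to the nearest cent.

Risk-neutral probability p = (1 + 0.05 − 0.8)/(1.4 − 0.8) = 0.2500/0.6000 = 0.4167
Terminal stock prices: S_uuu = 411.6, S_uud = 235.2, S_udd = 134.4, S_ddd = 76.8
Terminal payoffs (S − K): max(291.6, 0) = 291.6, max(115.2, 0) = 115.2, max(14.4, 0) = 14.4, max(-43.2, 0) = 0
Node uu (S = 294): V_uu = 1/1.05·[0.4167·291.6000 + 0.5833·115.2000] = 179.7143
Node ud (S = 168): V_ud = 1/1.05·[0.4167·115.2000 + 0.5833·14.4000] = 53.7143
Node dd (S = 96): V_dd = 1/1.05·[0.4167·14.4000 + 0.5833·0.0000] = 5.7143
Node u (S = 210): V_u = 1/1.05·[0.4167·179.7143 + 0.5833·53.7143] = 101.1565
Node d (S = 120): V_d = 1/1.05·[0.4167·53.7143 + 0.5833·5.7143] = 24.4898
Node 0 (S = 150): V_0 = 1/1.05·[0.4167·101.1565 + 0.5833·24.4898] = 53.7469

£53.75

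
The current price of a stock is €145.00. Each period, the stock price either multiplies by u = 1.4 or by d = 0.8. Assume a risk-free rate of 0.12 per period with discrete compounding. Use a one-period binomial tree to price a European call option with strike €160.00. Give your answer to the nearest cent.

€20.48

Risk-neutral probability p = (1 + 0.12 − 0.8)/(1.4 − 0.8) = 0.3200/0.6000 = 0.5333
Terminal stock prices: S_u = 203, S_d = 116
Terminal payoffs (S − K): max(43, 0) = 43, max(-44, 0) = 0
Node 0 (S = 145): V_0 = 1/1.12·[0.5333·43.0000 + 0.4667·0.0000] = 20.4762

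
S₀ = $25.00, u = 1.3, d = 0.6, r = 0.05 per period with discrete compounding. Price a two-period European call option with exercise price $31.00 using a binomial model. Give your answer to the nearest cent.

$4.22

Risk-neutral probability p = (1 + 0.05 − 0.6)/(1.3 − 0.6) = 0.4500/0.7000 = 0.6429
Terminal stock prices: S_uu = 42.25, S_ud = 19.5, S_dd = 9
Terminal payoffs (S − K): max(11.25, 0) = 11.25, max(-11.5, 0) = 0, max(-22, 0) = 0
Node u (S = 32.5): V_u = 1/1.05·[0.6429·11.2500 + 0.3571·0.0000] = 6.8878
Node d (S = 15): V_d = 1/1.05·[0.6429·0.0000 + 0.3571·0.0000] = 0.0000
Node 0 (S = 25): V_0 = 1/1.05·[0.6429·6.8878 + 0.3571·0.0000] = 4.2170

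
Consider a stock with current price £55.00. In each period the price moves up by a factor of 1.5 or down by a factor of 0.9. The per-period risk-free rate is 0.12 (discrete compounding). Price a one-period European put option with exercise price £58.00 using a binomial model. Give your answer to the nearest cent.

Risk-neutral probability p = (1 + 0.12 − 0.9)/(1.5 − 0.9) = 0.2200/0.6000 = 0.3667
Terminal stock prices: S_u = 82.5, S_d = 49.5
Terminal payoffs (K − S): max(-24.5, 0) = 0, max(8.5, 0) = 8.5
Node 0 (S = 55): V_0 = 1/1.12·[0.3667·0.0000 + 0.6333·8.5000] = 4.8065

£4.81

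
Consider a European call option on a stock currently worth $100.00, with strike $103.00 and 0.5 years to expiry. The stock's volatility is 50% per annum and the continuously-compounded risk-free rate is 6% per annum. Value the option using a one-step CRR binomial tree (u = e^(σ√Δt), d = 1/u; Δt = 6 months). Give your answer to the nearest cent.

CRR parameters: u = e^(σ√Δt) = e^(0.5·√0.5) = 1.4241, d = 1/u = 0.7022
Per-period rate: rΔt = 0.06·0.5 = 0.03, so R = e^0.03 = 1.0305
Risk-neutral probability p = (e^0.03 − 0.7022)/(1.4241 − 0.7022) = 0.3283/0.7219 = 0.4547
Terminal stock prices: S_u = 142.4, S_d = 70.22
Terminal payoffs (S − K): max(39.41, 0) = 39.41, max(-32.78, 0) = 0
Node 0 (S = 100): V_0 = e^(−0.03)·[0.4547·39.4119 + 0.5453·0.0000] = 17.3912

$17.39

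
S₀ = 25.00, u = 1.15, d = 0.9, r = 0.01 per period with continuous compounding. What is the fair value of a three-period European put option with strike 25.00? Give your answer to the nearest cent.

Risk-neutral probability p = (e^0.01 − 0.9)/(1.15 − 0.9) = 0.1101/0.2500 = 0.4402
Terminal stock prices: S_uuu = 38.02, S_uud = 29.76, S_udd = 23.29, S_ddd = 18.23
Terminal payoffs (K − S): max(-13.02, 0) = 0, max(-4.756, 0) = 0, max(1.713, 0) = 1.713, max(6.775, 0) = 6.775
Node uu (S = 33.06): V_uu = e^(−0.01)·[0.4402·0.0000 + 0.5598·0.0000] = 0.0000
Node ud (S = 25.87): V_ud = e^(−0.01)·[0.4402·0.0000 + 0.5598·1.7125] = 0.9491
Node dd (S = 20.25): V_dd = e^(−0.01)·[0.4402·1.7125 + 0.5598·6.7750] = 4.5012
Node u (S = 28.75): V_u = e^(−0.01)·[0.4402·0.0000 + 0.5598·0.9491] = 0.5260
Node d (S = 22.5): V_d = e^(−0.01)·[0.4402·0.9491 + 0.5598·4.5012] = 2.9084
Node 0 (S = 25): V_0 = e^(−0.01)·[0.4402·0.5260 + 0.5598·2.9084] = 1.8412

1.84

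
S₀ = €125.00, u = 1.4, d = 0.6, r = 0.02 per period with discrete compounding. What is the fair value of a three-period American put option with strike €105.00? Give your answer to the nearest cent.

€22.39

Risk-neutral probability p = (1 + 0.02 − 0.6)/(1.4 − 0.6) = 0.4200/0.8000 = 0.5250
Terminal stock prices: S_uuu = 343, S_uud = 147, S_udd = 63, S_ddd = 27
Terminal payoffs (K − S): max(-238, 0) = 0, max(-42, 0) = 0, max(42, 0) = 42, max(78, 0) = 78
Node uu (S = 245): continuation = 1/1.02·[0.5250·0.0000 + 0.4750·0.0000] = 0.0000; exercise value = 0.0000 ≤ continuation, so V_uu = 0.0000
Node ud (S = 105): continuation = 1/1.02·[0.5250·0.0000 + 0.4750·42.0000] = 19.5588; exercise value = 0.0000 ≤ continuation, so V_ud = 19.5588
Node dd (S = 45): continuation = 1/1.02·[0.5250·42.0000 + 0.4750·78.0000] = 57.9412; exercise value = 60.0000 > continuation, so V_dd = 60.0000 (exercise)
Node u (S = 175): continuation = 1/1.02·[0.5250·0.0000 + 0.4750·19.5588] = 9.1083; exercise value = 0.0000 ≤ continuation, so V_u = 9.1083
Node d (S = 75): continuation = 1/1.02·[0.5250·19.5588 + 0.4750·60.0000] = 38.0082; exercise value = 30.0000 ≤ continuation, so V_d = 38.0082
Node 0 (S = 125): continuation = 1/1.02·[0.5250·9.1083 + 0.4750·38.0082] = 22.3880; exercise value = 0.0000 ≤ continuation, so V_0 = 22.3880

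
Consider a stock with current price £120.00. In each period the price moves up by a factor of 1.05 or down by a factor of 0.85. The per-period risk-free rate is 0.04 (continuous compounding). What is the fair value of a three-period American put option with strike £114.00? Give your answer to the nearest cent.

Risk-neutral probability p = (e^0.04 − 0.85)/(1.05 − 0.85) = 0.1908/0.2000 = 0.9541
Terminal stock prices: S_uuu = 138.9, S_uud = 112.5, S_udd = 91.03, S_ddd = 73.69
Terminal payoffs (K − S): max(-24.92, 0) = 0, max(1.545, 0) = 1.545, max(22.97, 0) = 22.97, max(40.31, 0) = 40.31
Node uu (S = 132.3): continuation = e^(−0.04)·[0.9541·0.0000 + 0.0459·1.5450] = 0.0682; exercise value = 0.0000 ≤ continuation, so V_uu = 0.0682
Node ud (S = 107.1): continuation = e^(−0.04)·[0.9541·1.5450 + 0.0459·22.9650] = 2.4300; exercise value = 6.9000 > continuation, so V_ud = 6.9000 (exercise)
Node dd (S = 86.7): continuation = e^(−0.04)·[0.9541·22.9650 + 0.0459·40.3050] = 22.8300; exercise value = 27.3000 > continuation, so V_dd = 27.3000 (exercise)
Node u (S = 126): continuation = e^(−0.04)·[0.9541·0.0682 + 0.0459·6.9000] = 0.3671; exercise value = 0.0000 ≤ continuation, so V_u = 0.3671
Node d (S = 102): continuation = e^(−0.04)·[0.9541·6.9000 + 0.0459·27.3000] = 7.5300; exercise value = 12.0000 > continuation, so V_d = 12.0000 (exercise)
Node 0 (S = 120): continuation = e^(−0.04)·[0.9541·0.3671 + 0.0459·12.0000] = 0.8662; exercise value = 0.0000 ≤ continuation, so V_0 = 0.8662

£0.87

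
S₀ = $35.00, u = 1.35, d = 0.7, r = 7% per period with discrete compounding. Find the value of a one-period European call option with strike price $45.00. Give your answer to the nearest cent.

Risk-neutral probability p = (1 + 0.07 − 0.7)/(1.35 − 0.7) = 0.3700/0.6500 = 0.5692
Terminal stock prices: S_u = 47.25, S_d = 24.5
Terminal payoffs (S − K): max(2.25, 0) = 2.25, max(-20.5, 0) = 0
Node 0 (S = 35): V_0 = 1/1.07·[0.5692·2.2500 + 0.4308·0.0000] = 1.1970

$1.20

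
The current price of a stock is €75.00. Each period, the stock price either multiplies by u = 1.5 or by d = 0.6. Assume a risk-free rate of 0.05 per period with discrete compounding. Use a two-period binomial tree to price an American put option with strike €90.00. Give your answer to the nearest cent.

Risk-neutral probability p = (1 + 0.05 − 0.6)/(1.5 − 0.6) = 0.4500/0.9000 = 0.5000
Terminal stock prices: S_uu = 168.8, S_ud = 67.5, S_dd = 27
Terminal payoffs (K − S): max(-78.75, 0) = 0, max(22.5, 0) = 22.5, max(63, 0) = 63
Node u (S = 112.5): continuation = 1/1.05·[0.5000·0.0000 + 0.5000·22.5000] = 10.7143; exercise value = 0.0000 ≤ continuation, so V_u = 10.7143
Node d (S = 45): continuation = 1/1.05·[0.5000·22.5000 + 0.5000·63.0000] = 40.7143; exercise value = 45.0000 > continuation, so V_d = 45.0000 (exercise)
Node 0 (S = 75): continuation = 1/1.05·[0.5000·10.7143 + 0.5000·45.0000] = 26.5306; exercise value = 15.0000 ≤ continuation, so V_0 = 26.5306

€26.53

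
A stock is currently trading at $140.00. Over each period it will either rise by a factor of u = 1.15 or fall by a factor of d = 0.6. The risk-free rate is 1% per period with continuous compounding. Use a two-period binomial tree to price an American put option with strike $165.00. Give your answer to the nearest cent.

$33.12

Risk-neutral probability p = (e^0.01 − 0.6)/(1.15 − 0.6) = 0.4101/0.5500 = 0.7455
Terminal stock prices: S_uu = 185.1, S_ud = 96.6, S_dd = 50.4
Terminal payoffs (K − S): max(-20.15, 0) = 0, max(68.4, 0) = 68.4, max(114.6, 0) = 114.6
Node u (S = 161): continuation = e^(−0.01)·[0.7455·0.0000 + 0.2545·68.4000] = 17.2315; exercise value = 4.0000 ≤ continuation, so V_u = 17.2315
Node d (S = 84): continuation = e^(−0.01)·[0.7455·68.4000 + 0.2545·114.6000] = 79.3582; exercise value = 81.0000 > continuation, so V_d = 81.0000 (exercise)
Node 0 (S = 140): continuation = e^(−0.01)·[0.7455·17.2315 + 0.2545·81.0000] = 33.1247; exercise value = 25.0000 ≤ continuation, so V_0 = 33.1247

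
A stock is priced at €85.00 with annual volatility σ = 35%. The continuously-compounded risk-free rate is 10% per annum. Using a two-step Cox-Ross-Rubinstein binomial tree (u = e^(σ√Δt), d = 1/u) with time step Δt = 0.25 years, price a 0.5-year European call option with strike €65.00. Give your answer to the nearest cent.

CRR parameters: u = e^(σ√Δt) = e^(0.35·√0.25) = 1.1912, d = 1/u = 0.8395
Per-period rate: rΔt = 0.1·0.25 = 0.025, so R = e^0.025 = 1.0253
Risk-neutral probability p = (e^0.025 − 0.8395)/(1.1912 − 0.8395) = 0.1859/0.3518 = 0.5283
Terminal stock prices: S_uu = 120.6, S_ud = 85, S_dd = 59.9
Terminal payoffs (S − K): max(55.62, 0) = 55.62, max(20, 0) = 20, max(-5.102, 0) = 0
Node u (S = 101.3): V_u = e^(−0.025)·[0.5283·55.6207 + 0.4717·20.0000] = 37.8608
Node d (S = 71.35): V_d = e^(−0.025)·[0.5283·20.0000 + 0.4717·0.0000] = 10.3056
Node 0 (S = 85): V_0 = e^(−0.025)·[0.5283·37.8608 + 0.4717·10.3056] = 24.2497

€24.25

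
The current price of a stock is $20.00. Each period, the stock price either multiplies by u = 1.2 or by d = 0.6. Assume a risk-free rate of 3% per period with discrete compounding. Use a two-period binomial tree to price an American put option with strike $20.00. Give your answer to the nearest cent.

Risk-neutral probability p = (1 + 0.03 − 0.6)/(1.2 − 0.6) = 0.4300/0.6000 = 0.7167
Terminal stock prices: S_uu = 28.8, S_ud = 14.4, S_dd = 7.2
Terminal payoffs (K − S): max(-8.8, 0) = 0, max(5.6, 0) = 5.6, max(12.8, 0) = 12.8
Node u (S = 24): continuation = 1/1.03·[0.7167·0.0000 + 0.2833·5.6000] = 1.5405; exercise value = 0.0000 ≤ continuation, so V_u = 1.5405
Node d (S = 12): continuation = 1/1.03·[0.7167·5.6000 + 0.2833·12.8000] = 7.4175; exercise value = 8.0000 > continuation, so V_d = 8.0000 (exercise)
Node 0 (S = 20): continuation = 1/1.03·[0.7167·1.5405 + 0.2833·8.0000] = 3.2725; exercise value = 0.0000 ≤ continuation, so V_0 = 3.2725

$3.27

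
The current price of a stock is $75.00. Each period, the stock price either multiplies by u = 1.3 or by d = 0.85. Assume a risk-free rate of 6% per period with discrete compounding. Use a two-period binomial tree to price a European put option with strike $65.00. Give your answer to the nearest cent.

$2.74

Risk-neutral probability p = (1 + 0.06 − 0.85)/(1.3 − 0.85) = 0.2100/0.4500 = 0.4667
Terminal stock prices: S_uu = 126.8, S_ud = 82.88, S_dd = 54.19
Terminal payoffs (K − S): max(-61.75, 0) = 0, max(-17.88, 0) = 0, max(10.81, 0) = 10.81
Node u (S = 97.5): V_u = 1/1.06·[0.4667·0.0000 + 0.5333·0.0000] = 0.0000
Node d (S = 63.75): V_d = 1/1.06·[0.4667·0.0000 + 0.5333·10.8125] = 5.4403
Node 0 (S = 75): V_0 = 1/1.06·[0.4667·0.0000 + 0.5333·5.4403] = 2.7372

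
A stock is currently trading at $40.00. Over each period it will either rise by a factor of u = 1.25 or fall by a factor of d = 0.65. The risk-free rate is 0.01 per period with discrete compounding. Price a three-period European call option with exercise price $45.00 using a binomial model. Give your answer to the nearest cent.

Risk-neutral probability p = (1 + 0.01 − 0.65)/(1.25 − 0.65) = 0.3600/0.6000 = 0.6000
Terminal stock prices: S_uuu = 78.12, S_uud = 40.62, S_udd = 21.13, S_ddd = 10.98
Terminal payoffs (S − K): max(33.12, 0) = 33.12, max(-4.375, 0) = 0, max(-23.87, 0) = 0, max(-34.02, 0) = 0
Node uu (S = 62.5): V_uu = 1/1.01·[0.6000·33.1250 + 0.4000·0.0000] = 19.6782
Node ud (S = 32.5): V_ud = 1/1.01·[0.6000·0.0000 + 0.4000·0.0000] = 0.0000
Node dd (S = 16.9): V_dd = 1/1.01·[0.6000·0.0000 + 0.4000·0.0000] = 0.0000
Node u (S = 50): V_u = 1/1.01·[0.6000·19.6782 + 0.4000·0.0000] = 11.6900
Node d (S = 26): V_d = 1/1.01·[0.6000·0.0000 + 0.4000·0.0000] = 0.0000
Node 0 (S = 40): V_0 = 1/1.01·[0.6000·11.6900 + 0.4000·0.0000] = 6.9446

$6.94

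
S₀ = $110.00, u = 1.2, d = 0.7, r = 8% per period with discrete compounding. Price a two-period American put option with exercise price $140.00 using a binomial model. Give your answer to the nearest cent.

$30.00

Risk-neutral probability p = (1 + 0.08 − 0.7)/(1.2 − 0.7) = 0.3800/0.5000 = 0.7600
Terminal stock prices: S_uu = 158.4, S_ud = 92.4, S_dd = 53.9
Terminal payoffs (K − S): max(-18.4, 0) = 0, max(47.6, 0) = 47.6, max(86.1, 0) = 86.1
Node u (S = 132): continuation = 1/1.08·[0.7600·0.0000 + 0.2400·47.6000] = 10.5778; exercise value = 8.0000 ≤ continuation, so V_u = 10.5778
Node d (S = 77): continuation = 1/1.08·[0.7600·47.6000 + 0.2400·86.1000] = 52.6296; exercise value = 63.0000 > continuation, so V_d = 63.0000 (exercise)
Node 0 (S = 110): continuation = 1/1.08·[0.7600·10.5778 + 0.2400·63.0000] = 21.4436; exercise value = 30.0000 > continuation, so V_0 = 30.0000 (exercise)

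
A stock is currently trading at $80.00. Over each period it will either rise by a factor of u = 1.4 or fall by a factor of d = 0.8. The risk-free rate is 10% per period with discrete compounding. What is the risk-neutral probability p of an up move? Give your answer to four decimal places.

p = 0.5000

Risk-neutral probability p = (1 + 0.1 − 0.8)/(1.4 − 0.8) = 0.3000/0.6000 = 0.5000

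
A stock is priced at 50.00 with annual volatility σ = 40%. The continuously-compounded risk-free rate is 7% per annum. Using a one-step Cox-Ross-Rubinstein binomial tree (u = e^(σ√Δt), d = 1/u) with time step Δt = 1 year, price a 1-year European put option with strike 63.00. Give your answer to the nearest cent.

CRR parameters: u = e^(σ√Δt) = e^(0.4·√1) = 1.4918, d = 1/u = 0.6703
Per-period rate: rΔt = 0.07·1 = 0.07, so R = e^0.07 = 1.0725
Risk-neutral probability p = (e^0.07 − 0.6703)/(1.4918 − 0.6703) = 0.4022/0.8215 = 0.4896
Terminal stock prices: S_u = 74.59, S_d = 33.52
Terminal payoffs (K − S): max(-11.59, 0) = 0, max(29.48, 0) = 29.48
Node 0 (S = 50): V_0 = e^(−0.07)·[0.4896·0.0000 + 0.5104·29.4840] = 14.0319

14.03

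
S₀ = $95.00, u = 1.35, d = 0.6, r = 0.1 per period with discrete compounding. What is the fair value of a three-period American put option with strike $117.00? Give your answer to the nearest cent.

$27.00

Risk-neutral probability p = (1 + 0.1 − 0.6)/(1.35 − 0.6) = 0.5000/0.7500 = 0.6667
Terminal stock prices: S_uuu = 233.7, S_uud = 103.9, S_udd = 46.17, S_ddd = 20.52
Terminal payoffs (K − S): max(-116.7, 0) = 0, max(13.12, 0) = 13.12, max(70.83, 0) = 70.83, max(96.48, 0) = 96.48
Node uu (S = 173.1): continuation = 1/1.1·[0.6667·0.0000 + 0.3333·13.1175] = 3.9750; exercise value = 0.0000 ≤ continuation, so V_uu = 3.9750
Node ud (S = 76.95): continuation = 1/1.1·[0.6667·13.1175 + 0.3333·70.8300] = 29.4136; exercise value = 40.0500 > continuation, so V_ud = 40.0500 (exercise)
Node dd (S = 34.2): continuation = 1/1.1·[0.6667·70.8300 + 0.3333·96.4800] = 72.1636; exercise value = 82.8000 > continuation, so V_dd = 82.8000 (exercise)
Node u (S = 128.2): continuation = 1/1.1·[0.6667·3.9750 + 0.3333·40.0500] = 14.5455; exercise value = 0.0000 ≤ continuation, so V_u = 14.5455
Node d (S = 57): continuation = 1/1.1·[0.6667·40.0500 + 0.3333·82.8000] = 49.3636; exercise value = 60.0000 > continuation, so V_d = 60.0000 (exercise)
Node 0 (S = 95): continuation = 1/1.1·[0.6667·14.5455 + 0.3333·60.0000] = 26.9972; exercise value = 22.0000 ≤ continuation, so V_0 = 26.9972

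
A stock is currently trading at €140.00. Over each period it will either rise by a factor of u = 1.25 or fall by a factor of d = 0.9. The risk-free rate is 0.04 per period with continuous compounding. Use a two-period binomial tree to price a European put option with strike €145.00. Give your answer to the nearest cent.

€10.42

Risk-neutral probability p = (e^0.04 − 0.9)/(1.25 − 0.9) = 0.1408/0.3500 = 0.4023
Terminal stock prices: S_uu = 218.8, S_ud = 157.5, S_dd = 113.4
Terminal payoffs (K − S): max(-73.75, 0) = 0, max(-12.5, 0) = 0, max(31.6, 0) = 31.6
Node u (S = 175): V_u = e^(−0.04)·[0.4023·0.0000 + 0.5977·0.0000] = 0.0000
Node d (S = 126): V_d = e^(−0.04)·[0.4023·0.0000 + 0.5977·31.6000] = 18.1462
Node 0 (S = 140): V_0 = e^(−0.04)·[0.4023·0.0000 + 0.5977·18.1462] = 10.4204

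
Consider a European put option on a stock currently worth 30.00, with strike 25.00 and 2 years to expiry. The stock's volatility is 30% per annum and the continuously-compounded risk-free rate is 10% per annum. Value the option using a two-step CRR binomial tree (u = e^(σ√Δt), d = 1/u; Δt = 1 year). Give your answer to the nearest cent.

CRR parameters: u = e^(σ√Δt) = e^(0.3·√1) = 1.3499, d = 1/u = 0.7408
Per-period rate: rΔt = 0.1·1 = 0.1, so R = e^0.1 = 1.1052
Risk-neutral probability p = (e^0.1 − 0.7408)/(1.3499 − 0.7408) = 0.3644/0.6090 = 0.5982
Terminal stock prices: S_uu = 54.66, S_ud = 30, S_dd = 16.46
Terminal payoffs (K − S): max(-29.66, 0) = 0, max(-5, 0) = 0, max(8.536, 0) = 8.536
Node u (S = 40.5): V_u = e^(−0.1)·[0.5982·0.0000 + 0.4018·0.0000] = 0.0000
Node d (S = 22.22): V_d = e^(−0.1)·[0.5982·0.0000 + 0.4018·8.5357] = 3.1029
Node 0 (S = 30): V_0 = e^(−0.1)·[0.5982·0.0000 + 0.4018·3.1029] = 1.1280

1.13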